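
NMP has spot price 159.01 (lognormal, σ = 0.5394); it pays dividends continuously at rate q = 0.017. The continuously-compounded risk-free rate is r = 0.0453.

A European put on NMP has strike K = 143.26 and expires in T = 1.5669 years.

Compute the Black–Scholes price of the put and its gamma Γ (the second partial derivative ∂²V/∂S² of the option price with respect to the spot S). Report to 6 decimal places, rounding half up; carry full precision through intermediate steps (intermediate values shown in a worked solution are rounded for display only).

σ√T = 0.5394·√1.5669 = 0.675199
d₁ = (ln(S/K) + (r−q+σ²/2)T) / (σ√T) = (ln(159.01/143.26) + (0.0453−0.017+0.5394²/2)·1.5669) / 0.675199 = (0.104306 + 0.272290) / 0.675199 = 0.557756
d₂ = d₁ − σ√T = 0.557756 − 0.675199 = -0.117443
e^{−rT} = 0.931480
e^{−qT} = 0.973714
N(−d₁) = 0.288506,  N(−d₂) = 0.546746
Put price V = K·e^{−rT}·N(−d₂) − S·e^{−qT}·N(−d₁) = 72.959814 − 44.669421 = 28.290393
φ(d₁) = (1/√(2π))·e^{−d₁²/2} = 0.341474
Γ = e^{−qT}·φ(d₁) / (S·σ·√T) = 0.003097

price = 28.290393
Γ = 0.003097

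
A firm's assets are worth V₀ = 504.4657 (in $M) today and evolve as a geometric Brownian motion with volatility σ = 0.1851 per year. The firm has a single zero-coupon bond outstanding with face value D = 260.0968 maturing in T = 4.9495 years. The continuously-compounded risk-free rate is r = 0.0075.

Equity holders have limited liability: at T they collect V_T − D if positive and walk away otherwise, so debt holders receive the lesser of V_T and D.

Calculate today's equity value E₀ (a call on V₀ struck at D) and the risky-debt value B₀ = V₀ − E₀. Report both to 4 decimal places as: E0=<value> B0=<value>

E0=256.4902 B0=247.9755

Apply the equity-as-call identities (strike 260.0968, horizon 4.9495 years):
d₁ = [ln(V₀/D) + (r + σ²/2)T] / (σ√T)
   = [ln(504.4657/260.0968) + (0.0075 + 0.5·0.1851²)·4.9495] / (0.1851·√4.9495)
   = [0.662446 + 0.121911] / 0.411801 = 1.904701
d₂ = d₁ − σ√T = 1.904701 − 0.411801 = 1.492900
N(d₁) = 0.971591,  N(d₂) = 0.932268,  e^(−rT) = 0.963559
E₀ = V₀·N(d₁) − D·e^(−rT)·N(d₂)
   = 504.4657·0.971591 − 260.0968·0.963559·0.932268 = 256.490221
B₀ = V₀ − E₀ = 504.4657 − 256.490221 = 247.975479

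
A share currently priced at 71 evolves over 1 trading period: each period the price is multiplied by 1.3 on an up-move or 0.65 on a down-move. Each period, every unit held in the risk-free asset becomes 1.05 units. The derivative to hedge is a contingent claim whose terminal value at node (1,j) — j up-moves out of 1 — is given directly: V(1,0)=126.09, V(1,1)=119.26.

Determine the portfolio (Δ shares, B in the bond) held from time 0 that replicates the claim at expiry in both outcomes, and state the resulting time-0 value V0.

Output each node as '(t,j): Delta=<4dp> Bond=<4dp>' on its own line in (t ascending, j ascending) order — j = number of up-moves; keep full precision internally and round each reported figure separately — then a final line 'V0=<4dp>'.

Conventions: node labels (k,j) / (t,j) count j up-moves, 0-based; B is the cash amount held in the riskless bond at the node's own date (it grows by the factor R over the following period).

(0,0): Delta=-0.1480 Bond=126.5905
V0=116.0828

Under the risk-neutral measure, an up-move has probability p* = (R−d)/(u−d) = 0.6154 and values discount at R = 1.05.
Terminal payoffs: V(1,0)=126.0900, V(1,1)=119.2600
  t=0,j=0: stock 71.0000 → up 92.3000 (V=119.2600), down 46.1500 (V=126.0900). Price 116.0828; hedge Δ=-0.1480, bond B=126.5905.
Check: Δ(0,0)·S0 + B(0,0) = 116.0828 = V0.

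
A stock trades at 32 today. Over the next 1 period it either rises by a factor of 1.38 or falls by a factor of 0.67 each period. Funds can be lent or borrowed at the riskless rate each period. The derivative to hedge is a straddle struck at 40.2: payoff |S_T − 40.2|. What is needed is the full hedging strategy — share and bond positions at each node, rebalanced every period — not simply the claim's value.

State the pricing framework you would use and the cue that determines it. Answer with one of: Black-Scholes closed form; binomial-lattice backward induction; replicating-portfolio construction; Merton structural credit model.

framework: replicating-portfolio construction

Key observation: what is demanded is not a single number but the (Δ, B) position at each node of the 1.38/0.67 tree starting at 32; constructing those positions is the replicating-portfolio method.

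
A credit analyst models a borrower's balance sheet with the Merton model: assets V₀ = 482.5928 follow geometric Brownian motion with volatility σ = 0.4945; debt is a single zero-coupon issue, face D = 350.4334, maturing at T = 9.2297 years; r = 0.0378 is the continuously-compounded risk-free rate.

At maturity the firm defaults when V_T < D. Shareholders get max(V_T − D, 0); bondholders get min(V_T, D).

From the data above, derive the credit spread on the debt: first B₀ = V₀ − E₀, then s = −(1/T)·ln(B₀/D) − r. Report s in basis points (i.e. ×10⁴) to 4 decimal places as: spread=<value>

Work the structural quantities from V₀ = 482.5928 against face 350.4334:
d₁ = [ln(V₀/D) + (r + σ²/2)T] / (σ√T)
   = [ln(482.5928/350.4334) + (0.0378 + 0.5·0.4945²)·9.2297] / (0.4945·√9.2297)
   = [0.320003 + 1.477353] / 1.502312 = 1.196393
d₂ = d₁ − σ√T = 1.196393 − 1.502312 = -0.305919
N(d₁) = 0.884228,  N(d₂) = 0.379833,  e^(−rT) = 0.705476
E₀ = V₀·N(d₁) − D·e^(−rT)·N(d₂)
   = 482.5928·0.884228 − 350.4334·0.705476·0.379833 = 332.819001
B₀ = V₀ − E₀ = 482.5928 − 332.819001 = 149.773799
spread = −(1/T)·ln(B₀/D) − r = −(1/9.2297)·ln(149.773799/350.4334) − 0.0378 = 0.05429883
in basis points: 0.05429883 × 10⁴ = 542.9883 bp

spread=542.9883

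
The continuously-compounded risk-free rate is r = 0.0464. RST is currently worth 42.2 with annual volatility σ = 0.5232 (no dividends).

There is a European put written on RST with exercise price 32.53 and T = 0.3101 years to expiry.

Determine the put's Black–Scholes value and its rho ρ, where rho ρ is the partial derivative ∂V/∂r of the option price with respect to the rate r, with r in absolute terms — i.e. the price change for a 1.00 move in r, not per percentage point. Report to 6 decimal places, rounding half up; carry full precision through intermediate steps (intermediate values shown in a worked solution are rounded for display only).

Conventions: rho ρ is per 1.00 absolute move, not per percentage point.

price = 0.988230
ρ = -2.115273

σ√T = 0.5232·√0.3101 = 0.291352
d₁ = (ln(S/K) + (r+σ²/2)T) / (σ√T) = (ln(42.2/32.53) + (0.0464+0.5232²/2)·0.3101) / 0.291352 = (0.260257 + 0.056832) / 0.291352 = 1.088336
d₂ = d₁ − σ√T = 1.088336 − 0.291352 = 0.796983
e^{−rT} = 0.985714
N(−d₁) = 0.138223,  N(−d₂) = 0.212730
Put price V = K·e^{−rT}·N(−d₂) − S·N(−d₁) = 6.821261 − 5.833030 = 0.988230
ρ = −K·T·e^{−rT}·N(−d₂) = -2.115273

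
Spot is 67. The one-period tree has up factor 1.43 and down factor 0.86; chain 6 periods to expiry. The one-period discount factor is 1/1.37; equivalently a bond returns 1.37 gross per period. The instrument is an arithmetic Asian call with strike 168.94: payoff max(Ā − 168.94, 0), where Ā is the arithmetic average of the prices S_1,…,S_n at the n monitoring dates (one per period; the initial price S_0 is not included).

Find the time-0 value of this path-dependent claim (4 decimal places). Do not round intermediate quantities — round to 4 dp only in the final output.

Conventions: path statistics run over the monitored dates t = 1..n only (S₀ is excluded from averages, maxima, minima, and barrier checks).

price = 10.2297

With p* = (R−d)/(u−d) = 0.8947, sum probability × payoff across the paths and divide by R^6.
Enumerate all 2^6 = 64 price paths (U = up ×1.43, D = down ×0.86); each path with k up-moves has probability p*^k·(1−p*)^(6−k).
DDDDDD: Ā=40.8439, payoff=0.0000, prob=0.000001
UDDDDD: Ā=67.9148, payoff=0.0000, prob=0.000012
DUDDDD: Ā=61.5498, payoff=0.0000, prob=0.000012
UUDDDD: Ā=102.3444, payoff=0.0000, prob=0.000098
DDUDDD: Ā=56.0759, payoff=0.0000, prob=0.000012
UDUDDD: Ā=93.2424, payoff=0.0000, prob=0.000098
DUUDDD: Ā=86.8774, payoff=0.0000, prob=0.000098
UUUDDD: Ā=144.4590, payoff=0.0000, prob=0.000835
DDDUDD: Ā=51.3683, payoff=0.0000, prob=0.000012
UDDUDD: Ā=85.4148, payoff=0.0000, prob=0.000098
DUDUDD: Ā=79.0498, payoff=0.0000, prob=0.000098
UUDUDD: Ā=131.4432, payoff=0.0000, prob=0.000835
DDUUDD: Ā=73.5759, payoff=0.0000, prob=0.000098
UDUUDD: Ā=122.3413, payoff=0.0000, prob=0.000835
DUUUDD: Ā=115.9763, payoff=0.0000, prob=0.000835
UUUUDD: Ā=192.8443, payoff=23.9043, prob=0.007101
DDDDUD: Ā=47.3198, payoff=0.0000, prob=0.000012
UDDDUD: Ā=78.6830, payoff=0.0000, prob=0.000098
DUDDUD: Ā=72.3180, payoff=0.0000, prob=0.000098
UUDDUD: Ā=120.2496, payoff=0.0000, prob=0.000835
DDUDUD: Ā=66.8441, payoff=0.0000, prob=0.000098
UDUDUD: Ā=111.1477, payoff=0.0000, prob=0.000835
DUUDUD: Ā=104.7827, payoff=0.0000, prob=0.000835
UUUDUD: Ā=174.2317, payoff=5.2917, prob=0.007101
DDDUUD: Ā=62.1365, payoff=0.0000, prob=0.000098
UDDUUD: Ā=103.3200, payoff=0.0000, prob=0.000835
DUDUUD: Ā=96.9550, payoff=0.0000, prob=0.000835
UUDUUD: Ā=161.2159, payoff=0.0000, prob=0.007101
DDUUUD: Ā=91.4811, payoff=0.0000, prob=0.000835
UDUUUD: Ā=152.1140, payoff=0.0000, prob=0.007101
DUUUUD: Ā=145.7490, payoff=0.0000, prob=0.007101
UUUUUD: Ā=242.3500, payoff=73.4100, prob=0.060361
DDDDDU: Ā=43.8381, payoff=0.0000, prob=0.000012
UDDDDU: Ā=72.8936, payoff=0.0000, prob=0.000098
DUDDDU: Ā=66.5286, payoff=0.0000, prob=0.000098
UUDDDU: Ā=110.6232, payoff=0.0000, prob=0.000835
DDUDDU: Ā=61.0547, payoff=0.0000, prob=0.000098
UDUDDU: Ā=101.5212, payoff=0.0000, prob=0.000835
DUUDDU: Ā=95.1562, payoff=0.0000, prob=0.000835
UUUDDU: Ā=158.2249, payoff=0.0000, prob=0.007101
DDDUDU: Ā=56.3472, payoff=0.0000, prob=0.000098
UDDUDU: Ā=93.6935, payoff=0.0000, prob=0.000835
DUDUDU: Ā=87.3285, payoff=0.0000, prob=0.000835
UUDUDU: Ā=145.2091, payoff=0.0000, prob=0.007101
DDUUDU: Ā=81.8546, payoff=0.0000, prob=0.000835
UDUUDU: Ā=136.1071, payoff=0.0000, prob=0.007101
DUUUDU: Ā=129.7421, payoff=0.0000, prob=0.007101
UUUUDU: Ā=215.7340, payoff=46.7940, prob=0.060361
DDDDUU: Ā=52.2987, payoff=0.0000, prob=0.000098
UDDDUU: Ā=86.9617, payoff=0.0000, prob=0.000835
DUDDUU: Ā=80.5967, payoff=0.0000, prob=0.000835
UUDDUU: Ā=134.0155, payoff=0.0000, prob=0.007101
DDUDUU: Ā=75.1228, payoff=0.0000, prob=0.000835
UDUDUU: Ā=124.9136, payoff=0.0000, prob=0.007101
DUUDUU: Ā=118.5486, payoff=0.0000, prob=0.007101
UUUDUU: Ā=197.1214, payoff=28.1814, prob=0.060361
DDDUUU: Ā=70.4153, payoff=0.0000, prob=0.000835
UDDUUU: Ā=117.0859, payoff=0.0000, prob=0.007101
DUDUUU: Ā=110.7209, payoff=0.0000, prob=0.007101
UUDUUU: Ā=184.1057, payoff=15.1657, prob=0.060361
DDUUUU: Ā=105.2470, payoff=0.0000, prob=0.007101
UDUUUU: Ā=175.0037, payoff=6.0637, prob=0.060361
DUUUUU: Ā=168.6387, payoff=0.0000, prob=0.060361
UUUUUU: Ā=280.4109, payoff=111.4709, prob=0.513064
Price = Σ prob·payoff / R^6 = 67.637102 / 6.611856 = 10.2297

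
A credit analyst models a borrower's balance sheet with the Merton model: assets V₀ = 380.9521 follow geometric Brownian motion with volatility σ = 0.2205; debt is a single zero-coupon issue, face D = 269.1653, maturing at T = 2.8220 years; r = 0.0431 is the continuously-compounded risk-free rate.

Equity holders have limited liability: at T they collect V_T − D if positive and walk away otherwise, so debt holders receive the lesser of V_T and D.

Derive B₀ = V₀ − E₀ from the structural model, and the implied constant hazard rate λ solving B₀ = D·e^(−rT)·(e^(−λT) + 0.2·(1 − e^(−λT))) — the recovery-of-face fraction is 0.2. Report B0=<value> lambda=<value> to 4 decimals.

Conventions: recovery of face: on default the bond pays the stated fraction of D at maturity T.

Apply the equity-as-call identities (strike 269.1653, horizon 2.8220 years):
d₁ = [ln(V₀/D) + (r + σ²/2)T] / (σ√T)
   = [ln(380.9521/269.1653) + (0.0431 + 0.5·0.2205²)·2.8220] / (0.2205·√2.8220)
   = [0.347348 + 0.190231] / 0.370414 = 1.451294
d₂ = d₁ − σ√T = 1.451294 − 0.370414 = 1.080880
N(d₁) = 0.926651,  N(d₂) = 0.860125,  e^(−rT) = 0.885478
E₀ = V₀·N(d₁) − D·e^(−rT)·N(d₂)
   = 380.9521·0.926651 − 269.1653·0.885478·0.860125 = 148.007647
B₀ = V₀ − E₀ = 380.9521 − 148.007647 = 232.944453
e^(−λT) = (B₀·e^(rT)/D − 0.2)/(1 − 0.2) = (232.9445·1.129334/269.1653 − 0.2)/0.8 = 0.97170361
λ = −ln(0.97170361)/2.8220 = 0.010172

B0=232.9445 lambda=0.0102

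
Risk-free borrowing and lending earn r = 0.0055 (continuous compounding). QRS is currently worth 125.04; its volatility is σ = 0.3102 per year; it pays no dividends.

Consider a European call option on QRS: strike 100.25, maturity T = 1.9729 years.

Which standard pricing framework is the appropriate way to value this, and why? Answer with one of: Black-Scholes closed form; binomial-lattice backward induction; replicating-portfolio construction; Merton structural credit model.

framework: Black-Scholes closed form

Key observation: a European-exercise option on QRS struck at 100.25 — a GBM underlying with constant parameters — admits an analytic price: the data contain no early exercise, no discrete tree, no debt structure.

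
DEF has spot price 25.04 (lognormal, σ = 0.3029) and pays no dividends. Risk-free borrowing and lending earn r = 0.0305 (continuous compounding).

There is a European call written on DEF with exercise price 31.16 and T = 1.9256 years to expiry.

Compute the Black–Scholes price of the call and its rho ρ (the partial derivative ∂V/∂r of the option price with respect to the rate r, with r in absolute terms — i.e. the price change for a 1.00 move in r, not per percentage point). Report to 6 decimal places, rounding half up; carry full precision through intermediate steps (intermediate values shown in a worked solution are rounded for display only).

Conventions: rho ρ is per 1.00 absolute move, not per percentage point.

price = 2.676613
ρ = 15.693717

σ√T = 0.3029·√1.9256 = 0.420322
d₁ = (ln(S/K) + (r+σ²/2)T) / (σ√T) = (ln(25.04/31.16) + (0.0305+0.3029²/2)·1.9256) / 0.420322 = (-0.218661 + 0.147066) / 0.420322 = -0.170332
d₂ = d₁ − σ√T = -0.170332 − 0.420322 = -0.590655
e^{−rT} = 0.942961
N(d₁) = 0.432374,  N(d₂) = 0.277376
Call price V = S·N(d₁) − K·e^{−rT}·N(d₂) = 10.826654 − 8.150040 = 2.676613
ρ = K·T·e^{−rT}·N(d₂) = 15.693717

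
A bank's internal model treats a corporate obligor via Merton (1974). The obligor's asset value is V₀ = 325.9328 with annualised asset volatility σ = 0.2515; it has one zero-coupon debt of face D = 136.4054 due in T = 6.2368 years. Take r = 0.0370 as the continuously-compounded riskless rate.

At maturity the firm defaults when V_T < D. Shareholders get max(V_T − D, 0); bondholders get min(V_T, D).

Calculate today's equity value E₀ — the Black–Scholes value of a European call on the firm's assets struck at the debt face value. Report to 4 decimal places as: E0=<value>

Work the structural quantities from V₀ = 325.9328 against face 136.4054:
d₁ = [ln(V₀/D) + (r + σ²/2)T] / (σ√T)
   = [ln(325.9328/136.4054) + (0.0370 + 0.5·0.2515²)·6.2368] / (0.2515·√6.2368)
   = [0.871060 + 0.428007] / 0.628086 = 2.068296
d₂ = d₁ − σ√T = 2.068296 − 0.628086 = 1.440211
N(d₁) = 0.980694,  N(d₂) = 0.925096,  e^(−rT) = 0.793929
E₀ = V₀·N(d₁) − D·e^(−rT)·N(d₂)
   = 325.9328·0.980694 − 136.4054·0.793929·0.925096 = 219.455956

E0=219.4560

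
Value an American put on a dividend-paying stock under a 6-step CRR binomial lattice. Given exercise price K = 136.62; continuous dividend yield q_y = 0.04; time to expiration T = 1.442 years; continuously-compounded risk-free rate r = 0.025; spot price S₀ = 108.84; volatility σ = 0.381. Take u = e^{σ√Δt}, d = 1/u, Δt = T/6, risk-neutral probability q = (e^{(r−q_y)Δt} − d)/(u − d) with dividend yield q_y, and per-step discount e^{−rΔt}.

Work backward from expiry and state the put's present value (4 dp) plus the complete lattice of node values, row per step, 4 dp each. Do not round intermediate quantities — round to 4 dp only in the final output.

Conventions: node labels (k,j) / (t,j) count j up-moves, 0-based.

price = 39.5584
tree:
39.5584
50.5894 26.2741
62.5271 36.3190 14.0450
74.4709 48.4112 21.6612 4.6930
85.0595 61.7077 32.4086 8.4894 0.0000
93.8441 74.4709 46.3690 15.3569 0.0000 0.0000
101.1320 85.0595 61.7077 27.7800 0.0000 0.0000 0.0000

params: Δt=0.24033 u=1.20536 d=0.82963 q=0.44386 e^(-rΔt)=0.99401
t_6 payoffs: 101.1320 85.0595 61.7077 27.7800 0.0000 0.0000 0.0000
k=5: node(5,0) S=42.7759 payoff=93.8441 vs cont=93.4349 → 93.8441 [stop]  node(5,1) S=62.1491 payoff=74.4709 vs cont=74.2471 → 74.4709 [stop]  node(5,2) S=90.2965 payoff=46.3235 vs cont=46.3690 → 46.3690 [wait]  node(5,3) S=131.1917 payoff=5.4283 vs cont=15.3569 → 15.3569 [wait]  node(5,4) S=190.6084 payoff=0.0000 vs cont=0.0000 → 0.0000 [wait]  node(5,5) S=276.9349 payoff=0.0000 vs cont=0.0000 → 0.0000 [wait]
k=4: node(4,0) S=51.5605 payoff=85.0595 vs cont=84.7344 → 85.0595 [stop]  node(4,1) S=74.9123 payoff=61.7077 vs cont=61.6261 → 61.7077 [stop]  node(4,2) S=108.8400 payoff=27.7800 vs cont=32.4086 → 32.4086 [wait]  node(4,3) S=158.1336 payoff=0.0000 vs cont=8.4894 → 8.4894 [wait]  node(4,4) S=229.7523 payoff=0.0000 vs cont=0.0000 → 0.0000 [wait]
k=3: node(3,0) S=62.1491 payoff=74.4709 vs cont=74.2471 → 74.4709 [stop]  node(3,1) S=90.2965 payoff=46.3235 vs cont=48.4112 → 48.4112 [wait]  node(3,2) S=131.1917 payoff=5.4283 vs cont=21.6612 → 21.6612 [wait]  node(3,3) S=190.6084 payoff=0.0000 vs cont=4.6930 → 4.6930 [wait]
k=2: node(2,0) S=74.9123 payoff=61.7077 vs cont=62.5271 → 62.5271 [wait]  node(2,1) S=108.8400 payoff=27.7800 vs cont=36.3190 → 36.3190 [wait]  node(2,2) S=158.1336 payoff=0.0000 vs cont=14.0450 → 14.0450 [wait]
k=1: node(1,0) S=90.2965 payoff=46.3235 vs cont=50.5894 → 50.5894 [wait]  node(1,1) S=131.1917 payoff=5.4283 vs cont=26.2741 → 26.2741 [wait]
k=0: node(0,0) S=108.8400 payoff=27.7800 vs cont=39.5584 → 39.5584 [wait]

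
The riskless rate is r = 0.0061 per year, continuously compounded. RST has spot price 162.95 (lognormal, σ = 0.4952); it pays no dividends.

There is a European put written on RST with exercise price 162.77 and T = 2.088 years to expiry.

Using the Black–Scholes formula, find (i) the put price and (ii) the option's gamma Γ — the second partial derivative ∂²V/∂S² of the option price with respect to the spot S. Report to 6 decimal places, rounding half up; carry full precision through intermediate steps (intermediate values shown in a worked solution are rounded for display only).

price = 44.118273
Γ = 0.003187

σ√T = 0.4952·√2.088 = 0.715560
d₁ = (ln(S/K) + (r+σ²/2)T) / (σ√T) = (ln(162.95/162.77) + (0.0061+0.4952²/2)·2.088) / 0.715560 = (0.001105 + 0.268750) / 0.715560 = 0.377124
d₂ = d₁ − σ√T = 0.377124 − 0.715560 = -0.338435
e^{−rT} = 0.987344
N(−d₁) = 0.353041,  N(−d₂) = 0.632482
Put price V = K·e^{−rT}·N(−d₂) − S·N(−d₁) = 101.646247 − 57.527974 = 44.118273
φ(d₁) = (1/√(2π))·e^{−d₁²/2} = 0.371558
Γ = φ(d₁) / (S·σ·√T) = 0.003187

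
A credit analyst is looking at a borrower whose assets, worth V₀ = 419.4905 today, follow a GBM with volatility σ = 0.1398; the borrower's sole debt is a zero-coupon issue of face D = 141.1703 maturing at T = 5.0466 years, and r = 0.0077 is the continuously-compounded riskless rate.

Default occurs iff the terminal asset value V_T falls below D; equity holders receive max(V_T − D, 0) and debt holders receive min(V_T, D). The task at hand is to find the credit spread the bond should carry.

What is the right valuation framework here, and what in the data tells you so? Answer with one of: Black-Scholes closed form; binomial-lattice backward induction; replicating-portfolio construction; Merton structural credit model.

framework: Merton structural credit model

Key observation: assets follow a GBM and default happens iff V_T < 141.1703; valuing claims on that split (equity as a call, risky debt as the residual) is the structural model's definition.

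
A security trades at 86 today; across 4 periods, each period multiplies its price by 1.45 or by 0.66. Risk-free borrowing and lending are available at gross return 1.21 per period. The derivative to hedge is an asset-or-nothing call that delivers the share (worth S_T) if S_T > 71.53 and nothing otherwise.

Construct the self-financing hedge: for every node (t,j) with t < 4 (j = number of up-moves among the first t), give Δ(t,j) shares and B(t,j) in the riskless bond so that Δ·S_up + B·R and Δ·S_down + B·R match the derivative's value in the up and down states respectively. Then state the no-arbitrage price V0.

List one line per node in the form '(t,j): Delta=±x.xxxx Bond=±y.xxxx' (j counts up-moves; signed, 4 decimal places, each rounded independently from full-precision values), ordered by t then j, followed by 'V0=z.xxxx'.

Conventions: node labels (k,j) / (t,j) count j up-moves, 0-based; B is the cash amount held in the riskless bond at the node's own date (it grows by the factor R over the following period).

(0,0): Delta=1.0529 Bond=-5.9173
(1,0): Delta=1.2035 Bond=-15.7120
(1,1): Delta=1.0229 Bond=-3.4281
(2,0): Delta=1.5313 Bond=-31.2899
(2,1): Delta=1.1384 Bond=-13.6538
(2,2): Delta=1.0000 Bond=0.0000
(3,0): Delta=0.0000 Bond=0.0000
(3,1): Delta=1.8354 Bond=-54.3818
(3,2): Delta=1.0000 Bond=0.0000
(3,3): Delta=1.0000 Bond=0.0000
V0=84.6293

Under the risk-neutral measure, an up-move has probability p* = (R−d)/(u−d) = 0.6962 and values discount at R = 1.21.
At maturity the claim pays: V(4,0)=0.0000, V(4,1)=0.0000, V(4,2)=78.7630, V(4,3)=173.0400, V(4,4)=380.1635
  t=3,j=0: stock 24.7247 → up 35.8508 (V=0.0000), down 16.3183 (V=0.0000). Price 0.0000; hedge Δ=0.0000, bond B=0.0000.
  t=3,j=1: stock 54.3193 → up 78.7630 (V=78.7630), down 35.8508 (V=0.0000). Price 45.3182; hedge Δ=1.8354, bond B=-54.3818.
  t=3,j=2: stock 119.3379 → up 173.0400 (V=173.0400), down 78.7630 (V=78.7630). Price 119.3379; hedge Δ=1.0000, bond B=0.0000.
  t=3,j=3: stock 262.1817 → up 380.1635 (V=380.1635), down 173.0400 (V=173.0400). Price 262.1817; hedge Δ=1.0000, bond B=0.0000.
  t=2,j=0: stock 37.4616 → up 54.3193 (V=45.3182), down 24.7247 (V=0.0000). Price 26.0749; hedge Δ=1.5313, bond B=-31.2899.
  t=2,j=1: stock 82.3020 → up 119.3379 (V=119.3379), down 54.3193 (V=45.3182). Price 80.0421; hedge Δ=1.1384, bond B=-13.6538.
  t=2,j=2: stock 180.8150 → up 262.1817 (V=262.1817), down 119.3379 (V=119.3379). Price 180.8150; hedge Δ=1.0000, bond B=0.0000.
  t=1,j=0: stock 56.7600 → up 82.3020 (V=80.0421), down 37.4616 (V=26.0749). Price 52.6008; hedge Δ=1.2035, bond B=-15.7120.
  t=1,j=1: stock 124.7000 → up 180.8150 (V=180.8150), down 82.3020 (V=80.0421). Price 124.1326; hedge Δ=1.0229, bond B=-3.4281.
  t=0,j=0: stock 86.0000 → up 124.7000 (V=124.1326), down 56.7600 (V=52.6008). Price 84.6293; hedge Δ=1.0529, bond B=-5.9173.
Sanity check at the root: Δ(0,0)·S0 + B(0,0) reproduces V0 = 84.6293.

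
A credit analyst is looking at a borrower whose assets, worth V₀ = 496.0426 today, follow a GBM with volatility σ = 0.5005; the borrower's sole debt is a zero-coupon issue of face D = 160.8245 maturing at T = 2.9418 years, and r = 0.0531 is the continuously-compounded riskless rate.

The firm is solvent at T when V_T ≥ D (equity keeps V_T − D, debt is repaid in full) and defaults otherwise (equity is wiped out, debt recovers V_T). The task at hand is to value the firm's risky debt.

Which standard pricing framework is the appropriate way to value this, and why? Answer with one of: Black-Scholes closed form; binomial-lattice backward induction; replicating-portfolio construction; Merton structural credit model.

Key observation: a levered firm with one bullet debt due at 2.9418 years is the canonical structural-credit setup: equity is a call on the firm's assets struck at the face value.

framework: Merton structural credit model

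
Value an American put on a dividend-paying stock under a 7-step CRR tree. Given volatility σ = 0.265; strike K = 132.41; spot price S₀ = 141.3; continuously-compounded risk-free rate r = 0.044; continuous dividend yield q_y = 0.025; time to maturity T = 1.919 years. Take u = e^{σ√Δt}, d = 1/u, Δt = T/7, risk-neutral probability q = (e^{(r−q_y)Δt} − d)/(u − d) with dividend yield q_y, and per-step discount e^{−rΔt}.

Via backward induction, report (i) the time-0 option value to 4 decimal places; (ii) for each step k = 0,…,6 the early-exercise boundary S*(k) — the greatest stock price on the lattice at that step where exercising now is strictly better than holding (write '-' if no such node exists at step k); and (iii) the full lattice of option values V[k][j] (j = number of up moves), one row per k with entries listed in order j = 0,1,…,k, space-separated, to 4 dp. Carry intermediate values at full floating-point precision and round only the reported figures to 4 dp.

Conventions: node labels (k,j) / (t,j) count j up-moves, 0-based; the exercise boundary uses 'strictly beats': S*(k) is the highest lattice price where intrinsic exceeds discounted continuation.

params: Δt=0.27414 u=1.14884 d=0.87045 q=0.48413 e^(-rΔt)=0.98801
t_7 payoffs: 78.9126 61.8027 39.2206 9.4161 0.0000 0.0000 0.0000 0.0000
t_6: node(6,0) S=61.4598 payoff=70.9502 vs cont=69.7824 → 70.9502 [stop]  node(6,1) S=81.1163 payoff=51.2937 vs cont=50.2602 → 51.2937 [stop]  node(6,2) S=107.0595 payoff=25.3505 vs cont=24.4942 → 25.3505 [stop]  node(6,3) S=141.3000 payoff=0.0000 vs cont=4.7993 → 4.7993 [wait]  node(6,4) S=186.4916 payoff=0.0000 vs cont=0.0000 → 0.0000 [wait]  node(6,5) S=246.1367 payoff=0.0000 vs cont=0.0000 → 0.0000 [wait]  node(6,6) S=324.8579 payoff=0.0000 vs cont=0.0000 → 0.0000 [wait]  ⇒ S*(6)=107.0595
t_5: node(5,0) S=70.6073 payoff=61.8027 vs cont=60.6974 → 61.8027 [stop]  node(5,1) S=93.1894 payoff=39.2206 vs cont=38.2695 → 39.2206 [stop]  node(5,2) S=122.9939 payoff=9.4161 vs cont=15.2165 → 15.2165 [wait]  node(5,3) S=162.3307 payoff=0.0000 vs cont=2.4461 → 2.4461 [wait]  node(5,4) S=214.2485 payoff=0.0000 vs cont=0.0000 → 0.0000 [wait]  node(5,5) S=282.7710 payoff=0.0000 vs cont=0.0000 → 0.0000 [wait]  ⇒ S*(5)=93.1894
t_4: node(4,0) S=81.1163 payoff=51.2937 vs cont=50.2602 → 51.2937 [stop]  node(4,1) S=107.0595 payoff=25.3505 vs cont=27.2686 → 27.2686 [wait]  node(4,2) S=141.3000 payoff=0.0000 vs cont=8.9257 → 8.9257 [wait]  node(4,3) S=186.4916 payoff=0.0000 vs cont=1.2468 → 1.2468 [wait]  node(4,4) S=246.1367 payoff=0.0000 vs cont=0.0000 → 0.0000 [wait]  ⇒ S*(4)=81.1163
t_3: node(3,0) S=93.1894 payoff=39.2206 vs cont=39.1870 → 39.2206 [stop]  node(3,1) S=122.9939 payoff=9.4161 vs cont=18.1679 → 18.1679 [wait]  node(3,2) S=162.3307 payoff=0.0000 vs cont=5.1457 → 5.1457 [wait]  node(3,3) S=214.2485 payoff=0.0000 vs cont=0.6355 → 0.6355 [wait]  ⇒ S*(3)=93.1894
t_2: node(2,0) S=107.0595 payoff=25.3505 vs cont=28.6804 → 28.6804 [wait]  node(2,1) S=141.3000 payoff=0.0000 vs cont=11.7212 → 11.7212 [wait]  node(2,2) S=186.4916 payoff=0.0000 vs cont=2.9266 → 2.9266 [wait]  ⇒ S*(2)=-
t_1: node(1,0) S=122.9939 payoff=9.4161 vs cont=20.2246 → 20.2246 [wait]  node(1,1) S=162.3307 payoff=0.0000 vs cont=7.3740 → 7.3740 [wait]  ⇒ S*(1)=-
t_0: node(0,0) S=141.3000 payoff=0.0000 vs cont=13.8354 → 13.8354 [wait]  ⇒ S*(0)=-

price = 13.8354
boundary = - - - 93.1894 81.1163 93.1894 107.0595
tree:
13.8354
20.2246 7.3740
28.6804 11.7212 2.9266
39.2206 18.1679 5.1457 0.6355
51.2937 27.2686 8.9257 1.2468 0.0000
61.8027 39.2206 15.2165 2.4461 0.0000 0.0000
70.9502 51.2937 25.3505 4.7993 0.0000 0.0000 0.0000
78.9126 61.8027 39.2206 9.4161 0.0000 0.0000 0.0000 0.0000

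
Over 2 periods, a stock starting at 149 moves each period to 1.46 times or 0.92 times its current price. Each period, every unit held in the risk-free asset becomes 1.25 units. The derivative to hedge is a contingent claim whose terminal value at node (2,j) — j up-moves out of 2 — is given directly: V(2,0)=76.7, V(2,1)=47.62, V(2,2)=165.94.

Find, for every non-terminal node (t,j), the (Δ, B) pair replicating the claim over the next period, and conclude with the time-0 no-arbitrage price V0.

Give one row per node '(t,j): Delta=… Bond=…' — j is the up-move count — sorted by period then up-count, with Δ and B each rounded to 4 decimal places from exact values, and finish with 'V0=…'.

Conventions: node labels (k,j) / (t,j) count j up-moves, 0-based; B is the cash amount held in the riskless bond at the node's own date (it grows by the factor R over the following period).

(0,0): Delta=0.6065 Bond=-28.7957
(1,0): Delta=-0.3928 Bond=100.9950
(1,1): Delta=1.0072 Bond=-123.1698
V0=61.5714

Since d<R<u, set p* = (R−d)/(u−d) = 0.6111; price each node as the discounted p*-expectation of its children.
Terminal payoffs: V(2,0)=76.7000, V(2,1)=47.6200, V(2,2)=165.9400
Node (1,0) S=137.0800: V=(p*·47.6200+(1−p*)·76.7000)/1.25=47.1431; Δ=(47.6200−76.7000)/(200.1368−126.1136)=-0.3928; B=V−Δ·S=100.9950
Node (1,1) S=217.5400: V=(p*·165.9400+(1−p*)·47.6200)/1.25=95.9413; Δ=(165.9400−47.6200)/(317.6084−200.1368)=1.0072; B=V−Δ·S=-123.1698
Node (0,0) S=149.0000: V=(p*·95.9413+(1−p*)·47.1431)/1.25=61.5714; Δ=(95.9413−47.1431)/(217.5400−137.0800)=0.6065; B=V−Δ·S=-28.7957
Verification: the root portfolio costs Δ(0,0)·S0 + B(0,0) = 61.5714, matching V0.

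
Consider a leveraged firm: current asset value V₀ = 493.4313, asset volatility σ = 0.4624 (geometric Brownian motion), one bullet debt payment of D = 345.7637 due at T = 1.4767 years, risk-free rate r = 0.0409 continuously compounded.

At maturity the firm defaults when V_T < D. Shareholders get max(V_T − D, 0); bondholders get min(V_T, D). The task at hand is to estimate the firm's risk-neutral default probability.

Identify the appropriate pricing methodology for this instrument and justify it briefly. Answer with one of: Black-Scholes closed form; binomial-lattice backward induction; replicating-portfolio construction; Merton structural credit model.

Key observation: a levered firm with one bullet debt due at 1.4767 years is the canonical structural-credit setup: equity is a call on the firm's assets struck at the face value.

framework: Merton structural credit model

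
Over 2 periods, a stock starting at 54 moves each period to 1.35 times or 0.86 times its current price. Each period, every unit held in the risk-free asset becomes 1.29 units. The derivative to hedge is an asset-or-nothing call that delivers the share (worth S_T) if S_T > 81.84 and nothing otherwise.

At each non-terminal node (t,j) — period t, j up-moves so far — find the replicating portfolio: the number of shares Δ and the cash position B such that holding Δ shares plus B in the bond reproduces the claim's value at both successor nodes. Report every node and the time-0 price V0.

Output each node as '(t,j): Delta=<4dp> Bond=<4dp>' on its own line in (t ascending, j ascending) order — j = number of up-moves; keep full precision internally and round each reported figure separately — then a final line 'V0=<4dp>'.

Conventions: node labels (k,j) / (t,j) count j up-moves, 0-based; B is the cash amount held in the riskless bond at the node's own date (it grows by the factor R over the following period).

No-arbitrage ⇒ martingale measure with p* = (R−d)/(u−d) = 0.8776.
Terminal payoffs: V(2,0)=0.0000, V(2,1)=0.0000, V(2,2)=98.4150
Node (1,0) S=46.4400: V=(p*·0.0000+(1−p*)·0.0000)/1.29=0.0000; Δ=(0.0000−0.0000)/(62.6940−39.9384)=0.0000; B=V−Δ·S=0.0000
Node (1,1) S=72.9000: V=(p*·98.4150+(1−p*)·0.0000)/1.29=66.9490; Δ=(98.4150−0.0000)/(98.4150−62.6940)=2.7551; B=V−Δ·S=-133.8980
Node (0,0) S=54.0000: V=(p*·66.9490+(1−p*)·0.0000)/1.29=45.5435; Δ=(66.9490−0.0000)/(72.9000−46.4400)=2.5302; B=V−Δ·S=-91.0870
Sanity check at the root: Δ(0,0)·S0 + B(0,0) reproduces V0 = 45.5435.

(0,0): Delta=2.5302 Bond=-91.0870
(1,0): Delta=0.0000 Bond=0.0000
(1,1): Delta=2.7551 Bond=-133.8980
V0=45.5435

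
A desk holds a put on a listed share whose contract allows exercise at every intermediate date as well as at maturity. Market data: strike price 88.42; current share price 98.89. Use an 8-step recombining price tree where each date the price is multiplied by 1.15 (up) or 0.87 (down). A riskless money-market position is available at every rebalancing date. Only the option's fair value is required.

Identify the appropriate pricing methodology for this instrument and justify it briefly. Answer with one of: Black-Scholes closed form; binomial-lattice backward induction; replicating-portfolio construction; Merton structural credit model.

Key observation: early exercise of the strike-88.42 put must be checked at each of the 8 dates (spot 98.89), which forces a node-by-node comparison of intrinsic and continuation value backward from expiry.

framework: binomial-lattice backward induction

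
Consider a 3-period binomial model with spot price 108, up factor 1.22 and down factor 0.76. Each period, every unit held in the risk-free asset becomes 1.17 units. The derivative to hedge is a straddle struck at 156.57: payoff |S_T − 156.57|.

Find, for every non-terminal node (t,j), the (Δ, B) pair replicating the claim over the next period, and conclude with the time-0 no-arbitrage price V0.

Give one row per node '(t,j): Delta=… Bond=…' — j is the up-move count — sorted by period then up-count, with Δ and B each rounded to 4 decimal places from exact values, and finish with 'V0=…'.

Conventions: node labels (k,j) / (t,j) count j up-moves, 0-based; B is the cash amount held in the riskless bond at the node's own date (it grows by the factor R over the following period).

Arbitrage-free pricing uses the up-move probability p* = (R−d)/(u−d) = 0.8913, discounting each step at R = 1.17.
At maturity the claim pays: V(3,0)=109.1606, V(3,1)=80.4654, V(3,2)=34.4021, V(3,3)=39.5416
(2,0): S=62.3808. Δ = (V_up−V_dn)/(S_up−S_dn) = (80.4654−109.1606)/(76.1046−47.4094) = -1.0000. V = [p*·80.4654 + (1−p*)·109.1606]/1.17 = 71.4397. B = V − Δ·S = 133.8205.
(2,1): S=100.1376. Δ = (V_up−V_dn)/(S_up−S_dn) = (34.4021−80.4654)/(122.1679−76.1046) = -1.0000. V = [p*·34.4021 + (1−p*)·80.4654]/1.17 = 33.6829. B = V − Δ·S = 133.8205.
(2,2): S=160.7472. Δ = (V_up−V_dn)/(S_up−S_dn) = (39.5416−34.4021)/(196.1116−122.1679) = 0.0695. V = [p*·39.5416 + (1−p*)·34.4021]/1.17 = 33.3188. B = V − Δ·S = 22.1460.
(1,0): S=82.0800. Δ = (V_up−V_dn)/(S_up−S_dn) = (33.6829−71.4397)/(100.1376−62.3808) = -1.0000. V = [p*·33.6829 + (1−p*)·71.4397]/1.17 = 32.2965. B = V − Δ·S = 114.3765.
(1,1): S=131.7600. Δ = (V_up−V_dn)/(S_up−S_dn) = (33.3188−33.6829)/(160.7472−100.1376) = -0.0060. V = [p*·33.3188 + (1−p*)·33.6829]/1.17 = 28.5114. B = V − Δ·S = 29.3030.
(0,0): S=108.0000. Δ = (V_up−V_dn)/(S_up−S_dn) = (28.5114−32.2965)/(131.7600−82.0800) = -0.0762. V = [p*·28.5114 + (1−p*)·32.2965]/1.17 = 24.7204. B = V − Δ·S = 32.9489.
Verification: the root portfolio costs Δ(0,0)·S0 + B(0,0) = 24.7204, matching V0.

(0,0): Delta=-0.0762 Bond=32.9489
(1,0): Delta=-1.0000 Bond=114.3765
(1,1): Delta=-0.0060 Bond=29.3030
(2,0): Delta=-1.0000 Bond=133.8205
(2,1): Delta=-1.0000 Bond=133.8205
(2,2): Delta=0.0695 Bond=22.1460
V0=24.7204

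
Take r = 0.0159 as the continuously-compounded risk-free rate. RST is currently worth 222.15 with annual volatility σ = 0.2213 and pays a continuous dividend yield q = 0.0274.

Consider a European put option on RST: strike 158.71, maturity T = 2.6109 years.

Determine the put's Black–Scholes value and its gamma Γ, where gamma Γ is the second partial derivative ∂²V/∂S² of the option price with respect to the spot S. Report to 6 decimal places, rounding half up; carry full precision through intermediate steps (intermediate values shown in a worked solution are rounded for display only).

price = 6.831479
Γ = 0.002736

σ√T = 0.2213·√2.6109 = 0.357583
d₁ = (ln(S/K) + (r−q+σ²/2)T) / (σ√T) = (ln(222.15/158.71) + (0.0159−0.0274+0.2213²/2)·2.6109) / 0.357583 = (0.336274 + 0.033907) / 0.357583 = 1.035233
d₂ = d₁ − σ√T = 1.035233 − 0.357583 = 0.677651
e^{−rT} = 0.959337
e^{−qT} = 0.930960
N(−d₁) = 0.150280,  N(−d₂) = 0.248997
Put price V = K·e^{−rT}·N(−d₂) − S·e^{−qT}·N(−d₁) = 37.911308 − 31.079829 = 6.831479
φ(d₁) = (1/√(2π))·e^{−d₁²/2} = 0.233449
Γ = e^{−qT}·φ(d₁) / (S·σ·√T) = 0.002736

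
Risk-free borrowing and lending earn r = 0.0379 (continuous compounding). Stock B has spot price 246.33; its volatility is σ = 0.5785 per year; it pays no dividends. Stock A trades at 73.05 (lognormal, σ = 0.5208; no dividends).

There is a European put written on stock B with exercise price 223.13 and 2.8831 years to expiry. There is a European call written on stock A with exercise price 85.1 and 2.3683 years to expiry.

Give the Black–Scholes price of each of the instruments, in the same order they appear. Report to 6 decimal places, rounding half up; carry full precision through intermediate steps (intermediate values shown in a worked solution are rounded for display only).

price(stock B put K=223.13) = 62.644708
price(stock A call K=85.1) = 21.181781

[stock B put K=223.13]
σ√T = 0.5785·√2.8831 = 0.982275
d₁ = (ln(S/K) + (r+σ²/2)T) / (σ√T) = (ln(246.33/223.13) + (0.0379+0.5785²/2)·2.8831) / 0.982275 = (0.098918 + 0.591702) / 0.982275 = 0.703081
d₂ = d₁ − σ√T = 0.703081 − 0.982275 = -0.279194
e^{−rT} = 0.896489
N(−d₁) = 0.241003,  N(−d₂) = 0.609952
price = K·e^{−rT}·N(−d₂) − S·N(−d₁) = 122.010863 − 59.366155 = 62.644708
[stock A call K=85.1]
σ√T = 0.5208·√2.3683 = 0.801474
d₁ = (ln(S/K) + (r+σ²/2)T) / (σ√T) = (ln(73.05/85.1) + (0.0379+0.5208²/2)·2.3683) / 0.801474 = (-0.152683 + 0.410939) / 0.801474 = 0.322226
d₂ = d₁ − σ√T = 0.322226 − 0.801474 = -0.479248
e^{−rT} = 0.914152
N(d₁) = 0.626359,  N(d₂) = 0.315881
price = S·N(d₁) − K·e^{−rT}·N(d₂) = 45.755547 − 24.573766 = 21.181781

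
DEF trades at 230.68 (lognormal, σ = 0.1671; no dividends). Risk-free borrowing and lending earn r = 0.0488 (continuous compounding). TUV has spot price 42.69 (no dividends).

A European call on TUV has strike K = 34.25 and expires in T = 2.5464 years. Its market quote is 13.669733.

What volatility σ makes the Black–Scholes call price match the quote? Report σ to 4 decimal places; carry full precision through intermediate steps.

sigma = 0.2305

At σ = 0.2305 the Black–Scholes value reproduces the quote:
σ√T = 0.2305·√2.5464 = 0.367819
d₁ = (ln(S/K) + (r+σ²/2)T) / (σ√T) = (ln(42.69/34.25) + (0.0488+0.2305²/2)·2.5464) / 0.367819 = (0.220278 + 0.191910) / 0.367819 = 1.120627
d₂ = d₁ − σ√T = 1.120627 − 0.367819 = 0.752808
e^{−rT} = 0.883146
N(d₁) = 0.868777,  N(d₂) = 0.774217
V = S·N(d₁) − K·e^{−rT}·N(d₂) = 37.088074 − 23.418340 = 13.669733 (the observed quote) — the price is monotone increasing in volatility, hence this σ is the only solution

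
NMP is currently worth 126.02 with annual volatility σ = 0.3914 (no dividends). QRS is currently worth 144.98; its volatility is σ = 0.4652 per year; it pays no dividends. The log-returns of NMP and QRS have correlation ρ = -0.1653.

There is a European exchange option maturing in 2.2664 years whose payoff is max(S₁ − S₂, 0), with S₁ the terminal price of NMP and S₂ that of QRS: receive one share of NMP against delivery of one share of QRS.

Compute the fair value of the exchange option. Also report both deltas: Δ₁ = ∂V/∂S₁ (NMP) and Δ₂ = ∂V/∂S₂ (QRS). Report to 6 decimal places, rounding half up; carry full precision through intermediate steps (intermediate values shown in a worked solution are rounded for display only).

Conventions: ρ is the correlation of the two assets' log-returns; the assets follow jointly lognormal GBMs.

exchange price = 42.257981
Δ1 = 0.637384
Δ2 = -0.262555

σ_eff = √(σ₁² + σ₂² − 2ρσ₁σ₂) = √(0.3914² + 0.4652² − 2·-0.1653·0.3914·0.4652) = 0.655592
d₁ = (ln(S₁/S₂) + (q₂ − q₁ + σ_eff²/2)T) / (σ_eff√T) = (ln(126.02/144.98) + (0.0 − 0.0 + 0.214900)·2.2664) / 0.986965 = 0.351476
d₂ = d₁ − σ_eff√T = 0.351476 − 0.986965 = -0.635489
N(d₁) = 0.637384,  N(d₂) = 0.262555
V = S₁·e^{−q₁T}·N(d₁) − S₂·e^{−q₂T}·N(d₂) = 80.323186 − 38.065206 = 42.257981
Key observation: r never enters — measured in units of QRS, the claim is a call on S₁/S₂ struck at 1, so only the dividend yields and σ_eff matter.
Δ₁ = e^{−q₁T}·N(d₁) = 0.637384;  Δ₂ = −e^{−q₂T}·N(d₂) = -0.262555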